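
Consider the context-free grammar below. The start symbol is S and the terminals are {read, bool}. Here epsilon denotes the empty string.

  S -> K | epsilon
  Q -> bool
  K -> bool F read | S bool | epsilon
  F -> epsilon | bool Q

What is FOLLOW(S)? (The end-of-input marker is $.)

{$, bool}

FIRST(Q): from Q->bool we get {bool}. So FIRST(Q) = {bool}.
FIRST(F): from F->epsilon we get {epsilon}; from F->bool Q we get {bool}. So FIRST(F) = {epsilon, bool}.
FIRST(S): from S->K we get {epsilon, bool}; from S->epsilon we get {epsilon}. So FIRST(S) = {epsilon, bool}.
FIRST(K): from K->bool F read we get {bool}; from K->S bool we get {bool}; from K->epsilon we get {epsilon}. So FIRST(K) = {epsilon, bool}.
FOLLOW(S) includes $ since S is the start symbol.
FOLLOW(S): in K->S bool, S is followed by bool with FIRST {bool}. Thus FOLLOW(S) = {$, bool}.
FOLLOW(K): in S->K, the suffix after K is empty, so FOLLOW(K) ⊇ FOLLOW(S) = {$, bool}. Thus FOLLOW(K) = {$, bool}.
FOLLOW(F): in K->bool F read, F is followed by read with FIRST {read}. Thus FOLLOW(F) = {read}.
FOLLOW(Q): in F->bool Q, the suffix after Q is empty, so FOLLOW(Q) ⊇ FOLLOW(F) = {read}. Thus FOLLOW(Q) = {read}.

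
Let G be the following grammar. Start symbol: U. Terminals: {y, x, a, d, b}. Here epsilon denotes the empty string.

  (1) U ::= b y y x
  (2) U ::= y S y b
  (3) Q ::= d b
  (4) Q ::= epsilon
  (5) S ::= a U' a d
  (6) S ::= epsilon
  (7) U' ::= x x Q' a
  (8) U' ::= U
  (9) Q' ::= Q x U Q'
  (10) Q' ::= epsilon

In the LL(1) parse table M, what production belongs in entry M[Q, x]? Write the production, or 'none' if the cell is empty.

FIRST(U): from U::=b y y x we get {b}; from U::=y S y b we get {y}. So FIRST(U) = {b, y}.
FIRST(Q): from Q::=d b we get {d}; from Q::=epsilon we get {epsilon}. So FIRST(Q) = {epsilon, d}.
FIRST(S): from S::=a U' a d we get {a}; from S::=epsilon we get {epsilon}. So FIRST(S) = {epsilon, a}.
FIRST(U'): from U'::=x x Q' a we get {x}; from U'::=U we get {b, y}. So FIRST(U') = {b, x, y}.
FIRST(Q'): from Q'::=Q x U Q' we get {d, x}; from Q'::=epsilon we get {epsilon}. So FIRST(Q') = {epsilon, d, x}.
FOLLOW(U) includes $ since U is the start symbol.
FOLLOW(Q): in Q'::=Q x U Q', Q is followed by x U Q' with FIRST {x}. Thus FOLLOW(Q) = {x}.
For Q ::= d b: FIRST(d b) = {d}, so it goes in M[Q, t] for t ∈ {d}.
For Q ::= epsilon: FIRST(epsilon) = {epsilon}, so it goes in M[Q, t] for t ∈ {}; since epsilon ∈ FIRST, also for every t ∈ FOLLOW(Q) = {x}.

Q ::= epsilon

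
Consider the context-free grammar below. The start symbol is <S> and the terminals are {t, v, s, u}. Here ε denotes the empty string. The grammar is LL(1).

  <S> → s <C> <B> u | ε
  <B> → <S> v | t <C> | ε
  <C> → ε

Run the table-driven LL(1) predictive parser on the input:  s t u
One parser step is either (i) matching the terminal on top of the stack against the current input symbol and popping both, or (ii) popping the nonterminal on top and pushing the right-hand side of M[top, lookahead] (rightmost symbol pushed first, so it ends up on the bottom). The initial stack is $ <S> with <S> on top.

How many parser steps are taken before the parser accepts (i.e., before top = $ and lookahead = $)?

7

step 1: stack=$ <S>  input=s t u $  — expand <S> → s <C> <B> u
step 2: stack=$ u <B> <C> s  input=s t u $  — match s
step 3: stack=$ u <B> <C>  input=t u $  — expand <C> → ε
step 4: stack=$ u <B>  input=t u $  — expand <B> → t <C>
step 5: stack=$ u <C> t  input=t u $  — match t
step 6: stack=$ u <C>  input=u $  — expand <C> → ε
step 7: stack=$ u  input=u $  — match u
Accept reached after 7 steps.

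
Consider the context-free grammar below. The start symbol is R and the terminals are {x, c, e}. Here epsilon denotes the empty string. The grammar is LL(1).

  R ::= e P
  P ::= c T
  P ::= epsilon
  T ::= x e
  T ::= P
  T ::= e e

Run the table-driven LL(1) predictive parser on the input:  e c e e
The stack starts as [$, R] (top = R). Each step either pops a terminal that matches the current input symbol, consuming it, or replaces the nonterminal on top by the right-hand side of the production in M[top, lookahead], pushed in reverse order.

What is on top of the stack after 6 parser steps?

     Stack  Input      Action
  1  $ R    e c e e $  expand R ::= e P
  2  $ P e  e c e e $  match e
  3  $ P    c e e $    expand P ::= c T
  4  $ T c  c e e $    match c
  5  $ T    e e $      expand T ::= e e
  6  $ e e  e e $      match e
Stack after step 6: $ e (top = e).

e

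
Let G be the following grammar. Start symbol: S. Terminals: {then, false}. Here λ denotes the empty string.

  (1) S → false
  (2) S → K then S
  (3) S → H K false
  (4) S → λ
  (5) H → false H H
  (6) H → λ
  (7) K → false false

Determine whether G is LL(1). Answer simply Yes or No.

FIRST(S) = {λ, false}
FIRST(H) = {λ, false}
FIRST(K) = {false}
FOLLOW(S) = {$}
FOLLOW(H) = {false}
FOLLOW(K) = {false, then}
Cell M[H, false] receives both H → false H H and H → λ — the grammar is not LL(1).

No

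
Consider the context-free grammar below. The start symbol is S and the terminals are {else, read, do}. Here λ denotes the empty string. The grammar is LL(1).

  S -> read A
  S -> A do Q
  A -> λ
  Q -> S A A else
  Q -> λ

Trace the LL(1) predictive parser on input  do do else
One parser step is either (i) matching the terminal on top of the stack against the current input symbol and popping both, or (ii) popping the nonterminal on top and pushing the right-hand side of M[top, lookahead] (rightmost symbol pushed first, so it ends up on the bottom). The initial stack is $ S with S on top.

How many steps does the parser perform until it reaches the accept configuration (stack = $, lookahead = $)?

step 1: stack=$ S  input=do do else $  — expand S -> A do Q
step 2: stack=$ Q do A  input=do do else $  — expand A -> λ
step 3: stack=$ Q do  input=do do else $  — match do
step 4: stack=$ Q  input=do else $  — expand Q -> S A A else
step 5: stack=$ else A A S  input=do else $  — expand S -> A do Q
step 6: stack=$ else A A Q do A  input=do else $  — expand A -> λ
step 7: stack=$ else A A Q do  input=do else $  — match do
step 8: stack=$ else A A Q  input=else $  — expand Q -> λ
step 9: stack=$ else A A  input=else $  — expand A -> λ
step 10: stack=$ else A  input=else $  — expand A -> λ
step 11: stack=$ else  input=else $  — match else
Accept reached after 11 steps.

11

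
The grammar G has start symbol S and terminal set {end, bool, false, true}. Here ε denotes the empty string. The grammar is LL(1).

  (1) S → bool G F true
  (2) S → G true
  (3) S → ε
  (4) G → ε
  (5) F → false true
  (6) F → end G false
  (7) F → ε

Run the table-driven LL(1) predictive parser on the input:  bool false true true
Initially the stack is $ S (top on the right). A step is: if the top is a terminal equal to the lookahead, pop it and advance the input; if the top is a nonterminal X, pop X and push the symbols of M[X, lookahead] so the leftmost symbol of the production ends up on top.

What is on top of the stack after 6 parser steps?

true

     Stack              Input                   Action
  1  $ S                bool false true true $  expand S → bool G F true
  2  $ true F G bool    bool false true true $  match bool
  3  $ true F G         false true true $       expand G → ε
  4  $ true F           false true true $       expand F → false true
  5  $ true true false  false true true $       match false
  6  $ true true        true true $             match true
Stack after step 6: $ true (top = true).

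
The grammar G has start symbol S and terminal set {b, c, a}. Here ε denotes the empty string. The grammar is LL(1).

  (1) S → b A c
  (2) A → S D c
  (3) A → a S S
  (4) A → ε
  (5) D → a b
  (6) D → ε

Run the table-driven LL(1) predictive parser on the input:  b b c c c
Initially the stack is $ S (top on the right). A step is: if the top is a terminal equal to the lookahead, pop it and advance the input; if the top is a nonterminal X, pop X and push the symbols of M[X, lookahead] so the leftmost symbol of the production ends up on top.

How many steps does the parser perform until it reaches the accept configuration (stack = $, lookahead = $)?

      Stack          Input        Action
   1  $ S            b b c c c $  expand S → b A c
   2  $ c A b        b b c c c $  match b
   3  $ c A          b c c c $    expand A → S D c
   4  $ c c D S      b c c c $    expand S → b A c
   5  $ c c D c A b  b c c c $    match b
   6  $ c c D c A    c c c $      expand A → ε
   7  $ c c D c      c c c $      match c
   8  $ c c D        c c $        expand D → ε
   9  $ c c          c c $        match c
  10  $ c            c $          match c
Accept reached after 10 steps.

10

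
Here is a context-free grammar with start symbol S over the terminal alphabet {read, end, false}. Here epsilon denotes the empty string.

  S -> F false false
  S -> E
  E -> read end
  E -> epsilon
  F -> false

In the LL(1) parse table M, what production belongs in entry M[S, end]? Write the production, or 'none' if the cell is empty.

FIRST(E): from E->read end we get {read}; from E->epsilon we get {epsilon}. So FIRST(E) = {epsilon, read}.
FIRST(F): from F->false we get {false}. So FIRST(F) = {false}.
FIRST(S): from S->F false false we get {false}; from S->E we get {epsilon, read}. So FIRST(S) = {epsilon, false, read}.
FOLLOW(S) includes $ since S is the start symbol.
FOLLOW(S): S appears on no right-hand side. Thus FOLLOW(S) = {$}.
For S -> F false false: FIRST(F false false) = {false}, so it goes in M[S, t] for t ∈ {false}.
For S -> E: FIRST(E) = {epsilon, read}, so it goes in M[S, t] for t ∈ {read}; since epsilon ∈ FIRST, also for every t ∈ FOLLOW(S) = {$}.
None of these place a production in M[S, end].

none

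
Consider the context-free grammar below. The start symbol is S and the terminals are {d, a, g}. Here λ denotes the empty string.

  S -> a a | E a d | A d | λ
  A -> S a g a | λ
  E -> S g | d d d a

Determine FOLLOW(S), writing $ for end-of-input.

{$, a, g}

FIRST(S): from S->a a we get {a}; from S->E a d we get {a, d, g}; from S->A d we get {a, d, g}; from S->λ we get {λ}. So FIRST(S) = {λ, a, d, g}.
FIRST(A): from A->S a g a we get {a, d, g}; from A->λ we get {λ}. So FIRST(A) = {λ, a, d, g}.
FIRST(E): from E->S g we get {a, d, g}; from E->d d d a we get {d}. So FIRST(E) = {a, d, g}.
FOLLOW(S) includes $ since S is the start symbol.
FOLLOW(S): in A->S a g a, S is followed by a g a with FIRST {a}; in E->S g, S is followed by g with FIRST {g}. Thus FOLLOW(S) = {$, a, g}.
FOLLOW(A): in S->A d, A is followed by d with FIRST {d}. Thus FOLLOW(A) = {d}.
FOLLOW(E): in S->E a d, E is followed by a d with FIRST {a}. Thus FOLLOW(E) = {a}.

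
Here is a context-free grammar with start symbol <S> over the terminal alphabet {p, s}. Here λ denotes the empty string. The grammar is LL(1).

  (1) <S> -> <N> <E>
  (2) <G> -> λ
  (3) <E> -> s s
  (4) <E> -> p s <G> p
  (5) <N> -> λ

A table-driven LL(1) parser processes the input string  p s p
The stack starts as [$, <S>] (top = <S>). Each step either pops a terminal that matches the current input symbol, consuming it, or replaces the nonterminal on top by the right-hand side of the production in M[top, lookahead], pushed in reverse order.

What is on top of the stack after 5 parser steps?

step 1: stack=$ <S>  input=p s p $  — expand <S> -> <N> <E>
step 2: stack=$ <E> <N>  input=p s p $  — expand <N> -> λ
step 3: stack=$ <E>  input=p s p $  — expand <E> -> p s <G> p
step 4: stack=$ p <G> s p  input=p s p $  — match p
step 5: stack=$ p <G> s  input=s p $  — match s
Stack after step 5: $ p <G> (top = <G>).

<G>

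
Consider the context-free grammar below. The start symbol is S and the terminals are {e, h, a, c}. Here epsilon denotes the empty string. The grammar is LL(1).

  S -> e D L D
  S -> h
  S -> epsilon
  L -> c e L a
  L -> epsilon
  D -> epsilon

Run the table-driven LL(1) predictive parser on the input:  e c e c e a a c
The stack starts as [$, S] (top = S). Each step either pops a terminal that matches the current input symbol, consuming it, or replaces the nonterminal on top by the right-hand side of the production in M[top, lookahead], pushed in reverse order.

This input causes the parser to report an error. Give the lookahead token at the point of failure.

c

step 1: stack=$ S  input=e c e c e a a c $  — expand S -> e D L D
step 2: stack=$ D L D e  input=e c e c e a a c $  — match e
step 3: stack=$ D L D  input=c e c e a a c $  — expand D -> epsilon
step 4: stack=$ D L  input=c e c e a a c $  — expand L -> c e L a
step 5: stack=$ D a L e c  input=c e c e a a c $  — match c
step 6: stack=$ D a L e  input=e c e a a c $  — match e
step 7: stack=$ D a L  input=c e a a c $  — expand L -> c e L a
step 8: stack=$ D a a L e c  input=c e a a c $  — match c
step 9: stack=$ D a a L e  input=e a a c $  — match e
step 10: stack=$ D a a L  input=a a c $  — expand L -> epsilon
step 11: stack=$ D a a  input=a a c $  — match a
step 12: stack=$ D a  input=a c $  — match a
step 13: stack=$ D  input=c $  — expand D -> epsilon
step 14: stack=$  input=c $  — error: stack empty but input remains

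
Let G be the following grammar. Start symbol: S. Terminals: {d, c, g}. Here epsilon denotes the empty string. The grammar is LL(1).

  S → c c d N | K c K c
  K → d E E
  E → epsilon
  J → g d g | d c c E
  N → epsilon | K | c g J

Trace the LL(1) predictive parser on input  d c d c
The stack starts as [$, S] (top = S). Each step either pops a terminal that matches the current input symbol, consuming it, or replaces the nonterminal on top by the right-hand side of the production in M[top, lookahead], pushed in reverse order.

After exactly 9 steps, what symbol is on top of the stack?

step 1: stack=$ S  input=d c d c $  — expand S → K c K c
step 2: stack=$ c K c K  input=d c d c $  — expand K → d E E
step 3: stack=$ c K c E E d  input=d c d c $  — match d
step 4: stack=$ c K c E E  input=c d c $  — expand E → epsilon
step 5: stack=$ c K c E  input=c d c $  — expand E → epsilon
step 6: stack=$ c K c  input=c d c $  — match c
step 7: stack=$ c K  input=d c $  — expand K → d E E
step 8: stack=$ c E E d  input=d c $  — match d
step 9: stack=$ c E E  input=c $  — expand E → epsilon
Stack after step 9: $ c E (top = E).

E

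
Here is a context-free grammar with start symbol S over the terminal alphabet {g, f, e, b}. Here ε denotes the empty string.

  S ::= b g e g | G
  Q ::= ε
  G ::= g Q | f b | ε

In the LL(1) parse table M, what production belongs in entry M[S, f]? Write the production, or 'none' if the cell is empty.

S ::= G

FIRST(Q): from Q::=ε we get {ε}. So FIRST(Q) = {ε}.
FIRST(G): from G::=g Q we get {g}; from G::=f b we get {f}; from G::=ε we get {ε}. So FIRST(G) = {ε, f, g}.
FIRST(S): from S::=b g e g we get {b}; from S::=G we get {ε, f, g}. So FIRST(S) = {ε, b, f, g}.
FOLLOW(S) includes $ since S is the start symbol.
FOLLOW(S): S appears on no right-hand side. Thus FOLLOW(S) = {$}.
For S ::= b g e g: FIRST(b g e g) = {b}, so it goes in M[S, t] for t ∈ {b}.
For S ::= G: FIRST(G) = {ε, f, g}, so it goes in M[S, t] for t ∈ {f, g}; since ε ∈ FIRST, also for every t ∈ FOLLOW(S) = {$}.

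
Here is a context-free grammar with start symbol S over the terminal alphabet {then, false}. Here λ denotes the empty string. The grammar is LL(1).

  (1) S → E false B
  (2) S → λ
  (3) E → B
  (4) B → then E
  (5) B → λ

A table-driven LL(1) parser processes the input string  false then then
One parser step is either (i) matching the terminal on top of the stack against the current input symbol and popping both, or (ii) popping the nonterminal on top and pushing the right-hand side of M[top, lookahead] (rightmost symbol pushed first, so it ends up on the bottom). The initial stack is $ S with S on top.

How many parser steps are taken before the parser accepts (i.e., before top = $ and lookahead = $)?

11

      Stack        Input              Action
   1  $ S          false then then $  expand S → E false B
   2  $ B false E  false then then $  expand E → B
   3  $ B false B  false then then $  expand B → λ
   4  $ B false    false then then $  match false
   5  $ B          then then $        expand B → then E
   6  $ E then     then then $        match then
   7  $ E          then $             expand E → B
   8  $ B          then $             expand B → then E
   9  $ E then     then $             match then
  10  $ E          $                  expand E → B
  11  $ B          $                  expand B → λ
Accept reached after 11 steps.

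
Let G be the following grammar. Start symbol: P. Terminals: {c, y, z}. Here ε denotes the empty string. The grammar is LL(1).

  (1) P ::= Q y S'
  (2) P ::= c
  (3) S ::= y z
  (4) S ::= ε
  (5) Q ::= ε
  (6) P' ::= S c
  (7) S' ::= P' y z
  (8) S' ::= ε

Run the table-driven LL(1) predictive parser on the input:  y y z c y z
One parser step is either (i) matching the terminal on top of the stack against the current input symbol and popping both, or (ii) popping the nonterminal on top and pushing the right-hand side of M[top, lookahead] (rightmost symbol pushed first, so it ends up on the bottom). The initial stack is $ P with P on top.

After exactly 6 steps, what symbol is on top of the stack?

y

step 1: stack=$ P  input=y y z c y z $  — expand P ::= Q y S'
step 2: stack=$ S' y Q  input=y y z c y z $  — expand Q ::= ε
step 3: stack=$ S' y  input=y y z c y z $  — match y
step 4: stack=$ S'  input=y z c y z $  — expand S' ::= P' y z
step 5: stack=$ z y P'  input=y z c y z $  — expand P' ::= S c
step 6: stack=$ z y c S  input=y z c y z $  — expand S ::= y z
Stack after step 6: $ z y c z y (top = y).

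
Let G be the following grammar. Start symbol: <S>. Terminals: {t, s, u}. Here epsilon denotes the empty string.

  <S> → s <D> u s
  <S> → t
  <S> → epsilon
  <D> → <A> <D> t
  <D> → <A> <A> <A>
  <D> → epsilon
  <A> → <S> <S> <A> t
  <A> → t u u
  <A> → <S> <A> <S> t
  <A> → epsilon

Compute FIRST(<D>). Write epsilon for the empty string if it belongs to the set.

{epsilon, s, t}

FIRST(<S>): from <S>→s <D> u s we get {s}; from <S>→t we get {t}; from <S>→epsilon we get {epsilon}. So FIRST(<S>) = {epsilon, s, t}.
FIRST(<A>): from <A>→<S> <S> <A> t we get {s, t}; from <A>→t u u we get {t}; from <A>→<S> <A> <S> t we get {s, t}; from <A>→epsilon we get {epsilon}. So FIRST(<A>) = {epsilon, s, t}.
FIRST(<D>): from <D>→<A> <D> t we get {s, t}; from <D>→<A> <A> <A> we get {epsilon, s, t}; from <D>→epsilon we get {epsilon}. So FIRST(<D>) = {epsilon, s, t}.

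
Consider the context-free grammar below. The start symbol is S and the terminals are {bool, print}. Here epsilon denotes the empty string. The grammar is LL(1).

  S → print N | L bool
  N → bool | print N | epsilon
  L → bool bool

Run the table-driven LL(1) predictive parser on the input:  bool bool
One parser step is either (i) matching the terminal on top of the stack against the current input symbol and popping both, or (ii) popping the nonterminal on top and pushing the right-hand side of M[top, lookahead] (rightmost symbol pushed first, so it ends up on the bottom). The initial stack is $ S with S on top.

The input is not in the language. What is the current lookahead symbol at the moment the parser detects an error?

step 1: stack=$ S  input=bool bool $  — expand S → L bool
step 2: stack=$ bool L  input=bool bool $  — expand L → bool bool
step 3: stack=$ bool bool bool  input=bool bool $  — match bool
step 4: stack=$ bool bool  input=bool $  — match bool
step 5: stack=$ bool  input=$  — error: top is terminal bool but lookahead is $

$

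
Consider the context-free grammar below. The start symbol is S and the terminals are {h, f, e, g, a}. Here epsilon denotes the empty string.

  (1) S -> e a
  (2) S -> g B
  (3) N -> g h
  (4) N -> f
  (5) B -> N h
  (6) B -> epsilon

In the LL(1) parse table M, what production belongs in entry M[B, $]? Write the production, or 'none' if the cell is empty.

FIRST(S) = {e, g}
FIRST(N) = {f, g}
FIRST(B) = {epsilon, f, g}  (via N h)
FOLLOW(S) includes $ since S is the start symbol.
FOLLOW(S): S appears on no right-hand side. Thus FOLLOW(S) = {$}.
FOLLOW(B): in S->g B, the suffix after B is empty, so FOLLOW(B) ⊇ FOLLOW(S) = {$}. Thus FOLLOW(B) = {$}.
For B -> N h: FIRST(N h) = {f, g}, so it goes in M[B, t] for t ∈ {f, g}.
For B -> epsilon: FIRST(epsilon) = {epsilon}, so it goes in M[B, t] for t ∈ {}; since epsilon ∈ FIRST, also for every t ∈ FOLLOW(B) = {$}.

B -> epsilon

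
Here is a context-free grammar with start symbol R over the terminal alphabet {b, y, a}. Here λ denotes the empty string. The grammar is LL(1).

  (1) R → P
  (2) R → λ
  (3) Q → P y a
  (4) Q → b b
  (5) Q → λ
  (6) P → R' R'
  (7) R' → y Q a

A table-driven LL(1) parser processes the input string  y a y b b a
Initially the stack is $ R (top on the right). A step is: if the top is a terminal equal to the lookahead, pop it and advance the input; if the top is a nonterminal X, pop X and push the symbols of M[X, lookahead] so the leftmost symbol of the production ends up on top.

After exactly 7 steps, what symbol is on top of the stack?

step 1: stack=$ R  input=y a y b b a $  — expand R → P
step 2: stack=$ P  input=y a y b b a $  — expand P → R' R'
step 3: stack=$ R' R'  input=y a y b b a $  — expand R' → y Q a
step 4: stack=$ R' a Q y  input=y a y b b a $  — match y
step 5: stack=$ R' a Q  input=a y b b a $  — expand Q → λ
step 6: stack=$ R' a  input=a y b b a $  — match a
step 7: stack=$ R'  input=y b b a $  — expand R' → y Q a
Stack after step 7: $ a Q y (top = y).

y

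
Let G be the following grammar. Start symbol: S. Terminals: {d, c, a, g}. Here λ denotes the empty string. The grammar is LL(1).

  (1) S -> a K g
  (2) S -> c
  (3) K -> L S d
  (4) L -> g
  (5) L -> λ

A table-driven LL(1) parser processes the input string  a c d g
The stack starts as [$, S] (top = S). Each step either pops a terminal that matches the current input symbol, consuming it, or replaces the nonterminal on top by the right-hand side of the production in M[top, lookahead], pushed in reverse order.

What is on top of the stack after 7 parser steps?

     Stack      Input      Action
  1  $ S        a c d g $  expand S -> a K g
  2  $ g K a    a c d g $  match a
  3  $ g K      c d g $    expand K -> L S d
  4  $ g d S L  c d g $    expand L -> λ
  5  $ g d S    c d g $    expand S -> c
  6  $ g d c    c d g $    match c
  7  $ g d      d g $      match d
Stack after step 7: $ g (top = g).

g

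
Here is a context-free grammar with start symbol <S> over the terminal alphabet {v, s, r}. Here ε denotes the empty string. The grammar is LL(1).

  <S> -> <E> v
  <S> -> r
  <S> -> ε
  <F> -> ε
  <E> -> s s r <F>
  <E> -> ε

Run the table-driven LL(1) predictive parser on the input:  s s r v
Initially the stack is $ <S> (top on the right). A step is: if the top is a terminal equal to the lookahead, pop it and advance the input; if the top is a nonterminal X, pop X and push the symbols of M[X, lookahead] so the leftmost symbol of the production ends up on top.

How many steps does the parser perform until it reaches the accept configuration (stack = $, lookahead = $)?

7

     Stack          Input      Action
  1  $ <S>          s s r v $  expand <S> -> <E> v
  2  $ v <E>        s s r v $  expand <E> -> s s r <F>
  3  $ v <F> r s s  s s r v $  match s
  4  $ v <F> r s    s r v $    match s
  5  $ v <F> r      r v $      match r
  6  $ v <F>        v $        expand <F> -> ε
  7  $ v            v $        match v
Accept reached after 7 steps.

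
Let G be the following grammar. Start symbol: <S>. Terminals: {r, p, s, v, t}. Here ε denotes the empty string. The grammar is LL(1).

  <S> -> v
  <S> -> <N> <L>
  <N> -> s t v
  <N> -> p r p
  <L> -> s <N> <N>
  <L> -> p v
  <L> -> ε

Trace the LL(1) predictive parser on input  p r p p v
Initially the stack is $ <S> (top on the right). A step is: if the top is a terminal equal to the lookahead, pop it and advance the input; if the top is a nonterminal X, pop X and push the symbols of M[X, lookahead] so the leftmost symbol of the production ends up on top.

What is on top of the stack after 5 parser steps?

     Stack        Input        Action
  1  $ <S>        p r p p v $  expand <S> -> <N> <L>
  2  $ <L> <N>    p r p p v $  expand <N> -> p r p
  3  $ <L> p r p  p r p p v $  match p
  4  $ <L> p r    r p p v $    match r
  5  $ <L> p      p p v $      match p
Stack after step 5: $ <L> (top = <L>).

<L>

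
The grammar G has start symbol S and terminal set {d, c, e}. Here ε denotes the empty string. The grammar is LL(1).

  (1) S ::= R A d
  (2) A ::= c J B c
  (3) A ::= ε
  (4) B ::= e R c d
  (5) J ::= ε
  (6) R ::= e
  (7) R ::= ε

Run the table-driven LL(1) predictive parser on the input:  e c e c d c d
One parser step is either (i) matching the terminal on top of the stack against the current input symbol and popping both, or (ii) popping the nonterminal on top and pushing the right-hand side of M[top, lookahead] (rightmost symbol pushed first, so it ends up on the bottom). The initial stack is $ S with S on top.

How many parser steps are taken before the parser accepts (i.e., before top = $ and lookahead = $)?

      Stack          Input            Action
   1  $ S            e c e c d c d $  expand S ::= R A d
   2  $ d A R        e c e c d c d $  expand R ::= e
   3  $ d A e        e c e c d c d $  match e
   4  $ d A          c e c d c d $    expand A ::= c J B c
   5  $ d c B J c    c e c d c d $    match c
   6  $ d c B J      e c d c d $      expand J ::= ε
   7  $ d c B        e c d c d $      expand B ::= e R c d
   8  $ d c d c R e  e c d c d $      match e
   9  $ d c d c R    c d c d $        expand R ::= ε
  10  $ d c d c      c d c d $        match c
  11  $ d c d        d c d $          match d
  12  $ d c          c d $            match c
  13  $ d            d $              match d
Accept reached after 13 steps.

13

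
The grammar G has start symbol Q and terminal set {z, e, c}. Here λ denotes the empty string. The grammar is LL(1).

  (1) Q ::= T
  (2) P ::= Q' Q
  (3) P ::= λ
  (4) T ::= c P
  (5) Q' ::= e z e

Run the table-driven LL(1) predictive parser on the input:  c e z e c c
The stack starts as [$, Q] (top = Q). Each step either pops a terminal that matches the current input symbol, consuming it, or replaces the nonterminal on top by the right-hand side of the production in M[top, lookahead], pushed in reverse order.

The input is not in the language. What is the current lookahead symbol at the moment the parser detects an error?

c

step 1: stack=$ Q  input=c e z e c c $  — expand Q ::= T
step 2: stack=$ T  input=c e z e c c $  — expand T ::= c P
step 3: stack=$ P c  input=c e z e c c $  — match c
step 4: stack=$ P  input=e z e c c $  — expand P ::= Q' Q
step 5: stack=$ Q Q'  input=e z e c c $  — expand Q' ::= e z e
step 6: stack=$ Q e z e  input=e z e c c $  — match e
step 7: stack=$ Q e z  input=z e c c $  — match z
step 8: stack=$ Q e  input=e c c $  — match e
step 9: stack=$ Q  input=c c $  — expand Q ::= T
step 10: stack=$ T  input=c c $  — expand T ::= c P
step 11: stack=$ P c  input=c c $  — match c
step 12: stack=$ P  input=c $  — error: M[P, c] is empty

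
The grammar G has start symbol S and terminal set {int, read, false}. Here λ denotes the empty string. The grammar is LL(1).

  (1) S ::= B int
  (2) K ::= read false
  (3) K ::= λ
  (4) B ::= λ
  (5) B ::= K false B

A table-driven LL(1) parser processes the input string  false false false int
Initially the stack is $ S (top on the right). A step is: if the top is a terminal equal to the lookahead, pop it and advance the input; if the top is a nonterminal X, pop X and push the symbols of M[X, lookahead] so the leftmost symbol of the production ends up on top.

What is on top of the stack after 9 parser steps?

false

step 1: stack=$ S  input=false false false int $  — expand S ::= B int
step 2: stack=$ int B  input=false false false int $  — expand B ::= K false B
step 3: stack=$ int B false K  input=false false false int $  — expand K ::= λ
step 4: stack=$ int B false  input=false false false int $  — match false
step 5: stack=$ int B  input=false false int $  — expand B ::= K false B
step 6: stack=$ int B false K  input=false false int $  — expand K ::= λ
step 7: stack=$ int B false  input=false false int $  — match false
step 8: stack=$ int B  input=false int $  — expand B ::= K false B
step 9: stack=$ int B false K  input=false int $  — expand K ::= λ
Stack after step 9: $ int B false (top = false).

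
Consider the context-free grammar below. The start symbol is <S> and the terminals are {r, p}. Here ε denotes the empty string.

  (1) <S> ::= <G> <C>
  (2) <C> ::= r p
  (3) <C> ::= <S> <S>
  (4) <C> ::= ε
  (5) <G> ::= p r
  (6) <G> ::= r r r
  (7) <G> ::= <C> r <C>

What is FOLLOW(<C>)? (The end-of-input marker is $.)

FIRST(<S>) = {p, r}  (via <G> <C>)
FIRST(<C>) = {ε, p, r}  (via <S> <S>)
FIRST(<G>) = {p, r}  (via <C> r <C>)
FOLLOW(<S>) includes $ since <S> is the start symbol.
FOLLOW(<S>): in <C>::=<S> <S> (occurrence 1), <S> is followed by <S> with FIRST {p, r}; in <C>::=<S> <S> (occurrence 2), the suffix after <S> is empty, so FOLLOW(<S>) ⊇ FOLLOW(<C>) = {$, p, r}. Thus FOLLOW(<S>) = {$, p, r}.
FOLLOW(<G>): in <S>::=<G> <C>, <G> is followed by <C> with FIRST {ε, p, r}; in <S>::=<G> <C>, the suffix after <G> is nullable, so FOLLOW(<G>) ⊇ FOLLOW(<S>) = {$, p, r}. Thus FOLLOW(<G>) = {$, p, r}.
FOLLOW(<C>): in <S>::=<G> <C>, the suffix after <C> is empty, so FOLLOW(<C>) ⊇ FOLLOW(<S>) = {$, p, r}; in <G>::=<C> r <C> (occurrence 1), <C> is followed by r <C> with FIRST {r}; in <G>::=<C> r <C> (occurrence 2), the suffix after <C> is empty, so FOLLOW(<C>) ⊇ FOLLOW(<G>) = {$, p, r}. Thus FOLLOW(<C>) = {$, p, r}.

{$, p, r}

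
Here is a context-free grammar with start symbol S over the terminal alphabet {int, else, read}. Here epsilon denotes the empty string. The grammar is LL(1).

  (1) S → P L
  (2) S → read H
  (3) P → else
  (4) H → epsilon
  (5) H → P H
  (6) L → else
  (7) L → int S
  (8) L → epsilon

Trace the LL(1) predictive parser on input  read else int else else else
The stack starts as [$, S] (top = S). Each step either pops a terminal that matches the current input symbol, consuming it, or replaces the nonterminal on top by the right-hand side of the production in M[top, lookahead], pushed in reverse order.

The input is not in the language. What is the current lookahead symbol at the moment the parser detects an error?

int

step 1: stack=$ S  input=read else int else else else $  — expand S → read H
step 2: stack=$ H read  input=read else int else else else $  — match read
step 3: stack=$ H  input=else int else else else $  — expand H → P H
step 4: stack=$ H P  input=else int else else else $  — expand P → else
step 5: stack=$ H else  input=else int else else else $  — match else
step 6: stack=$ H  input=int else else else $  — error: M[H, int] is empty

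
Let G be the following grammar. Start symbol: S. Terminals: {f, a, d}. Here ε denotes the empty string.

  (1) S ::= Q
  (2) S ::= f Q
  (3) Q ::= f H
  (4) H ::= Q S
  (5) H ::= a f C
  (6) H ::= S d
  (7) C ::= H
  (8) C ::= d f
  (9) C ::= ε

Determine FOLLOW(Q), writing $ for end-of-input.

{$, d, f}

FIRST(Q) = {f}
FIRST(S) = {f}  (via Q)
FIRST(H) = {a, f}  (via Q S, S d)
FIRST(C) = {ε, a, d, f}  (via H)
FOLLOW(S) includes $ since S is the start symbol.
FOLLOW(S): in H::=Q S, the suffix after S is empty, so FOLLOW(S) ⊇ FOLLOW(H) = {$, d, f}; in H::=S d, S is followed by d with FIRST {d}. Thus FOLLOW(S) = {$, d, f}.
FOLLOW(Q): in S::=Q, the suffix after Q is empty, so FOLLOW(Q) ⊇ FOLLOW(S) = {$, d, f}; in S::=f Q, the suffix after Q is empty, so FOLLOW(Q) ⊇ FOLLOW(S) = {$, d, f}; in H::=Q S, Q is followed by S with FIRST {f}. Thus FOLLOW(Q) = {$, d, f}.
FOLLOW(H): in Q::=f H, the suffix after H is empty, so FOLLOW(H) ⊇ FOLLOW(Q) = {$, d, f}; in C::=H, the suffix after H is empty, so FOLLOW(H) ⊇ FOLLOW(C) = {$, d, f}. Thus FOLLOW(H) = {$, d, f}.
FOLLOW(C): in H::=a f C, the suffix after C is empty, so FOLLOW(C) ⊇ FOLLOW(H) = {$, d, f}. Thus FOLLOW(C) = {$, d, f}.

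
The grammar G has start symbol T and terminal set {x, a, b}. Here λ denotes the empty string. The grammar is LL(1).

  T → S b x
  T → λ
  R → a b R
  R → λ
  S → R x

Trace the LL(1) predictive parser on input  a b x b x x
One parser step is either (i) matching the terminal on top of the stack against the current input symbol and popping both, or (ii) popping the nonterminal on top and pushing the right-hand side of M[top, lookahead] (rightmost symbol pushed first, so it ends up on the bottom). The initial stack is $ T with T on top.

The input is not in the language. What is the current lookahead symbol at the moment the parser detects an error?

      Stack          Input          Action
   1  $ T            a b x b x x $  expand T → S b x
   2  $ x b S        a b x b x x $  expand S → R x
   3  $ x b x R      a b x b x x $  expand R → a b R
   4  $ x b x R b a  a b x b x x $  match a
   5  $ x b x R b    b x b x x $    match b
   6  $ x b x R      x b x x $      expand R → λ
   7  $ x b x        x b x x $      match x
   8  $ x b          b x x $        match b
   9  $ x            x x $          match x
  10  $              x $            error: stack empty but input remains

x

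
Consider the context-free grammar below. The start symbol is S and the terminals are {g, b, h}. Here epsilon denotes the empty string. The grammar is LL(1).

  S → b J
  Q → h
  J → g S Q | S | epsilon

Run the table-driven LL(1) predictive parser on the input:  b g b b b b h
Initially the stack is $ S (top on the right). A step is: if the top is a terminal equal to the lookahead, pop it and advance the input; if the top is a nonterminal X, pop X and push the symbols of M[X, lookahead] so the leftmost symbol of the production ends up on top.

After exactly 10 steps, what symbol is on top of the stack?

S

step 1: stack=$ S  input=b g b b b b h $  — expand S → b J
step 2: stack=$ J b  input=b g b b b b h $  — match b
step 3: stack=$ J  input=g b b b b h $  — expand J → g S Q
step 4: stack=$ Q S g  input=g b b b b h $  — match g
step 5: stack=$ Q S  input=b b b b h $  — expand S → b J
step 6: stack=$ Q J b  input=b b b b h $  — match b
step 7: stack=$ Q J  input=b b b h $  — expand J → S
step 8: stack=$ Q S  input=b b b h $  — expand S → b J
step 9: stack=$ Q J b  input=b b b h $  — match b
step 10: stack=$ Q J  input=b b h $  — expand J → S
Stack after step 10: $ Q S (top = S).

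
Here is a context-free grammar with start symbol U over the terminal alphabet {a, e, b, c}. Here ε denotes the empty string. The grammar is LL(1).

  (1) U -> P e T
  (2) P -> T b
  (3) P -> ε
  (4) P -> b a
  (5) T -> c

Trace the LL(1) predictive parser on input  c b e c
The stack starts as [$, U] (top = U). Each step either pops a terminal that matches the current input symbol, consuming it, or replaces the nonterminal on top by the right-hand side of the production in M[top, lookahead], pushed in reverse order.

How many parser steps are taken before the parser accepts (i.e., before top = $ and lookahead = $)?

8

     Stack      Input      Action
  1  $ U        c b e c $  expand U -> P e T
  2  $ T e P    c b e c $  expand P -> T b
  3  $ T e b T  c b e c $  expand T -> c
  4  $ T e b c  c b e c $  match c
  5  $ T e b    b e c $    match b
  6  $ T e      e c $      match e
  7  $ T        c $        expand T -> c
  8  $ c        c $        match c
Accept reached after 8 steps.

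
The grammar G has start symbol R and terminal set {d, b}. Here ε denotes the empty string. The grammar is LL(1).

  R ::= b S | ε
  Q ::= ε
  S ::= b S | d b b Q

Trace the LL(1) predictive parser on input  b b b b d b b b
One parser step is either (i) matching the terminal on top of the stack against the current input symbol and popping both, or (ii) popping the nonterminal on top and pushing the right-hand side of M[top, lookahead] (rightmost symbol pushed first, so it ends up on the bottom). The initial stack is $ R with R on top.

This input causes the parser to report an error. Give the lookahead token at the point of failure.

step 1: stack=$ R  input=b b b b d b b b $  — expand R ::= b S
step 2: stack=$ S b  input=b b b b d b b b $  — match b
step 3: stack=$ S  input=b b b d b b b $  — expand S ::= b S
step 4: stack=$ S b  input=b b b d b b b $  — match b
step 5: stack=$ S  input=b b d b b b $  — expand S ::= b S
step 6: stack=$ S b  input=b b d b b b $  — match b
step 7: stack=$ S  input=b d b b b $  — expand S ::= b S
step 8: stack=$ S b  input=b d b b b $  — match b
step 9: stack=$ S  input=d b b b $  — expand S ::= d b b Q
step 10: stack=$ Q b b d  input=d b b b $  — match d
step 11: stack=$ Q b b  input=b b b $  — match b
step 12: stack=$ Q b  input=b b $  — match b
step 13: stack=$ Q  input=b $  — error: M[Q, b] is empty

b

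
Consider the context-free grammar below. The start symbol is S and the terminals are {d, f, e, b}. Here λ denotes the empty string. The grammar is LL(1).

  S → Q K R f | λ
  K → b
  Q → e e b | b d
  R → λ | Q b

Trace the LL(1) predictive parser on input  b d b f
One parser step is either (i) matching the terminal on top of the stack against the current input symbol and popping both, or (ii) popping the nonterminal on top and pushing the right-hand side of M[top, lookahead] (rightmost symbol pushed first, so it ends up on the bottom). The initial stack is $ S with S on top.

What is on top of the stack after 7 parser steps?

f

step 1: stack=$ S  input=b d b f $  — expand S → Q K R f
step 2: stack=$ f R K Q  input=b d b f $  — expand Q → b d
step 3: stack=$ f R K d b  input=b d b f $  — match b
step 4: stack=$ f R K d  input=d b f $  — match d
step 5: stack=$ f R K  input=b f $  — expand K → b
step 6: stack=$ f R b  input=b f $  — match b
step 7: stack=$ f R  input=f $  — expand R → λ
Stack after step 7: $ f (top = f).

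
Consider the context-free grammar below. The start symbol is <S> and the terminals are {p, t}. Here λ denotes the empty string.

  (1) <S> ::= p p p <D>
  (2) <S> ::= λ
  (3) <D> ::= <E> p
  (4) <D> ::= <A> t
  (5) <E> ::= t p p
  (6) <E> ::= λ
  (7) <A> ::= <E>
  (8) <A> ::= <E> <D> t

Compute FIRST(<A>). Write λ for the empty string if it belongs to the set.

{λ, p, t}

FIRST(<S>): from <S>::=p p p <D> we get {p}; from <S>::=λ we get {λ}. So FIRST(<S>) = {λ, p}.
FIRST(<E>): from <E>::=t p p we get {t}; from <E>::=λ we get {λ}. So FIRST(<E>) = {λ, t}.
FIRST(<D>): from <D>::=<E> p we get {p, t}; from <D>::=<A> t we get {p, t}. So FIRST(<D>) = {p, t}.
FIRST(<A>): from <A>::=<E> we get {λ, t}; from <A>::=<E> <D> t we get {p, t}. So FIRST(<A>) = {λ, p, t}.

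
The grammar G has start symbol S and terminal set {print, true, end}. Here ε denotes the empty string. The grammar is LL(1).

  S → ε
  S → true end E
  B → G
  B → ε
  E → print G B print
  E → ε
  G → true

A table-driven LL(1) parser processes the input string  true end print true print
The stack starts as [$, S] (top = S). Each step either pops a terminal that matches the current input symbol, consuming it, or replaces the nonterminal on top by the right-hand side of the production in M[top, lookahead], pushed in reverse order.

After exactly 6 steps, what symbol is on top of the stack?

step 1: stack=$ S  input=true end print true print $  — expand S → true end E
step 2: stack=$ E end true  input=true end print true print $  — match true
step 3: stack=$ E end  input=end print true print $  — match end
step 4: stack=$ E  input=print true print $  — expand E → print G B print
step 5: stack=$ print B G print  input=print true print $  — match print
step 6: stack=$ print B G  input=true print $  — expand G → true
Stack after step 6: $ print B true (top = true).

true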